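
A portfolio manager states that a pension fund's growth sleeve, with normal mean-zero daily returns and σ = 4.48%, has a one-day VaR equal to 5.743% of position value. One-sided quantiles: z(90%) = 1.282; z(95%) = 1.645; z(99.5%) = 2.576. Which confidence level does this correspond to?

90%

Implied z = VaR/σ = 5.743 / 4.48 = 1.282.
This matches z(90%) = 1.282.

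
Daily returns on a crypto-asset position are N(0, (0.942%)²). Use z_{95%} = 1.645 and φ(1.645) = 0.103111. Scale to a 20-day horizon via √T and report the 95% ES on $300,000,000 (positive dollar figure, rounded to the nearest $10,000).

$26,060,000

σ_{20d} = 0.942% × √20 = 4.213%.
ES multiplier = φ(z)/(1−α) = 0.103111/0.05 = 2.062.
ES = 4.213% × 2.062 = 8.687%; on $300,000,000: $26,061,000.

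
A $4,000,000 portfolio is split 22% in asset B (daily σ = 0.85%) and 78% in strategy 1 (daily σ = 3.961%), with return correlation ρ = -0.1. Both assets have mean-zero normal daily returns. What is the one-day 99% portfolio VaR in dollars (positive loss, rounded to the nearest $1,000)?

σ_p² = 0.22²·0.85² + 0.78²·3.961² + 2·-0.1·0.22·0.78·0.85·3.961 = 9.4649 (%²).
σ_p = √9.4649 = 3.077%.
At 99%, z = 2.326.
VaR = 2.326 × 3.077% = 7.157%; on $4,000,000 that is $286,280.

$286,000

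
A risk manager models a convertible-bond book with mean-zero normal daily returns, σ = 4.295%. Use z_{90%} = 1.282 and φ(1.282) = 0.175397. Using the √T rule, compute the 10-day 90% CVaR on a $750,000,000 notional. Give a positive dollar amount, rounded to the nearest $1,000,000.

σ_{10d} = 4.295% × √10 = 13.582%.
ES multiplier = φ(z)/(1−α) = 0.175397/0.1 = 1.754.
ES = 13.582% × 1.754 = 23.823%; on $750,000,000: $178,672,500.

$179,000,000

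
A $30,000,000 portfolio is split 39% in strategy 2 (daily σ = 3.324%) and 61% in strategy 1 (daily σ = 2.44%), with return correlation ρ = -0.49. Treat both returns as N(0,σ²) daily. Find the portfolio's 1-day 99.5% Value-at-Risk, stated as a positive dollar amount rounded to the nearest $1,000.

$1,094,000

σ_p² = 0.39²·3.324² + 0.61²·2.44² + 2·-0.49·0.39·0.61·3.324·2.44 = 2.0050 (%²).
σ_p = √2.0050 = 1.416%.
At 99.5%, z = 2.576.
VaR = 2.576 × 1.416% = 3.648%; on $30,000,000 that is $1,094,400.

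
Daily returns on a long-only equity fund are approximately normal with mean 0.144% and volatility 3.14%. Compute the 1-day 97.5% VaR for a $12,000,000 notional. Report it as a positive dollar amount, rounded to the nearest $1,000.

$721,000

At 97.5% one-sided, z = 1.960.
VaR = −μ + z·σ = −(0.144%) + 1.960 × 3.14% = 6.010%.
On $12,000,000: 0.06010 × $12,000,000 = $721,200.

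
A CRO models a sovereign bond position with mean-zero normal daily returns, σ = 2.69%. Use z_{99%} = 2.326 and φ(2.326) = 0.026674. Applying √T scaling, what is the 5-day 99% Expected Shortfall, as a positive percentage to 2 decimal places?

σ_{5d} = 2.69% × √5 = 6.015%.
ES multiplier = φ(z)/(1−α) = 0.026674/0.01 = 2.667.
ES = 6.015% × 2.667 = 16.042%.

16.04%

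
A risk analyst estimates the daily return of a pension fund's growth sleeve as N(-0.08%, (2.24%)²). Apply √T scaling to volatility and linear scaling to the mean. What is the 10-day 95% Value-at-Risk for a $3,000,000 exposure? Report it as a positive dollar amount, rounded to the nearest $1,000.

$374,000

At 95%, z = 1.645.
σ_{10d} = 2.24% × √10 = 7.084%; μ_{10d} = 10 × -0.08% = -0.800%.
VaR = −(-0.800%) + 1.645 × 7.084% = 12.453%.
On $3,000,000: 0.12453 × $3,000,000 = $373,590.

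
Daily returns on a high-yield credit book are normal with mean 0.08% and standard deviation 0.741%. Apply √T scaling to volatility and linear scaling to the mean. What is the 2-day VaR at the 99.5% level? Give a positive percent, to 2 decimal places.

2.54%

At 99.5%, z = 2.576.
σ_{2d} = 0.741% × √2 = 1.048%; μ_{2d} = 2 × 0.08% = 0.160%.
VaR = −(0.160%) + 2.576 × 1.048% = 2.540%.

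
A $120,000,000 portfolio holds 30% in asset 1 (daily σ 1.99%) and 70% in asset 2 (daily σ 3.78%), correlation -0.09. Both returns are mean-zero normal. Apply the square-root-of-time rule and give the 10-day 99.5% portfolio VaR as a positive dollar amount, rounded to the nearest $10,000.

$26,000,000

σ_p = √(0.3²·1.99² + 0.7²·3.78² + 2·-0.09·0.3·0.7·1.99·3.78) = 2.660%.
σ_{10d} = 2.660% × √10 = 8.412%.
z(99.5%) = 2.576.
VaR = 2.576 × 8.412% = 21.669%; on $120,000,000 that is $26,002,800.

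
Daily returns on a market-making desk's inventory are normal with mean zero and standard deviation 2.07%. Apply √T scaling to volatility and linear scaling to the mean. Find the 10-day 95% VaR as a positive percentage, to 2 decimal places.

At 95%, z = 1.645.
σ_{10d} = 2.07% × √10 = 6.546%.
VaR = 1.645 × 6.546% = 10.768%.

10.77%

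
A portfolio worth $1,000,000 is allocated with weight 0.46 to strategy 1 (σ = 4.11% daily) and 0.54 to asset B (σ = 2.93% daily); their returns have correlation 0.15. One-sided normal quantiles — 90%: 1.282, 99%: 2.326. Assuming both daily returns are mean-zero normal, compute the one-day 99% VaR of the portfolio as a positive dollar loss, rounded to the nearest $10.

σ_p² = 0.46²·4.11² + 0.54²·2.93² + 2·0.15·0.46·0.54·4.11·2.93 = 6.9751 (%²).
σ_p = √6.9751 = 2.641%.
VaR = 2.326 × 2.641% = 6.143%; on $1,000,000 that is $61,430.

$61,430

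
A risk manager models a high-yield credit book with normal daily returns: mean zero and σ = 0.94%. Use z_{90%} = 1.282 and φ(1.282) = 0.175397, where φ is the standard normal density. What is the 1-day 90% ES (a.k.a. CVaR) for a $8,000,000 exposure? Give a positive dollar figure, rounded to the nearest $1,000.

Tail multiplier: φ(z)/(1−α) = 0.175397 / 0.1 = 1.754.
ES = 0.94% × 1.754 = 1.649%.
On $8,000,000: 0.01649 × $8,000,000 = $131,920.

$132,000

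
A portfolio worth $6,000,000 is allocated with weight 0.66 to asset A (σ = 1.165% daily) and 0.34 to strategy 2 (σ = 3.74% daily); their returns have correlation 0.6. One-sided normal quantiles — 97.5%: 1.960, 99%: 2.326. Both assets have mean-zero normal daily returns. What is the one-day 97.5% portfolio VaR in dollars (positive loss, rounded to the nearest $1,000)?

σ_p² = 0.66²·1.165² + 0.34²·3.74² + 2·0.6·0.66·0.34·1.165·3.74 = 3.3815 (%²).
σ_p = √3.3815 = 1.839%.
VaR = 1.960 × 1.839% = 3.604%; on $6,000,000 that is $216,240.

$216,000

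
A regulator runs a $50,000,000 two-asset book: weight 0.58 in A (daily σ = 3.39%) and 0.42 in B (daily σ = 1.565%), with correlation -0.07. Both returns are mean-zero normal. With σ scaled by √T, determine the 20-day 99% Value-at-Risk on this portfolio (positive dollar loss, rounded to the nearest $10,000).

σ_p = √(0.58²·3.39² + 0.42²·1.565² + 2·-0.07·0.58·0.42·3.39·1.565) = 2.029%.
σ_{20d} = 2.029% × √20 = 9.074%.
z(99%) = 2.326.
VaR = 2.326 × 9.074% = 21.106%; on $50,000,000 that is $10,553,000.

$10,550,000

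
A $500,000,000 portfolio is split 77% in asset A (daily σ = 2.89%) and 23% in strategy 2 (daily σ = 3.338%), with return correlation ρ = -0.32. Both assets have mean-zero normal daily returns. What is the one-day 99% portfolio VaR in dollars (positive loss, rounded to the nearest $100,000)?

$24,500,000

σ_p² = 0.77²·2.89² + 0.23²·3.338² + 2·-0.32·0.77·0.23·2.89·3.338 = 4.4480 (%²).
σ_p = √4.4480 = 2.109%.
At 99%, z = 2.326.
VaR = 2.326 × 2.109% = 4.906%; on $500,000,000 that is $24,530,000.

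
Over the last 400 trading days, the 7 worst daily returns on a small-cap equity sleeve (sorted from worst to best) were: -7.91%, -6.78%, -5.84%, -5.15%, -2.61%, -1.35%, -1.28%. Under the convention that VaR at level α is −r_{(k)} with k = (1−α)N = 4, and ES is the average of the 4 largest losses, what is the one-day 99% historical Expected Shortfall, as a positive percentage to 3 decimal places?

The 4 worst returns sum to -25.68%.
ES = −(-25.68%) / 4 = 6.42% ≈ 6.420%.

6.420%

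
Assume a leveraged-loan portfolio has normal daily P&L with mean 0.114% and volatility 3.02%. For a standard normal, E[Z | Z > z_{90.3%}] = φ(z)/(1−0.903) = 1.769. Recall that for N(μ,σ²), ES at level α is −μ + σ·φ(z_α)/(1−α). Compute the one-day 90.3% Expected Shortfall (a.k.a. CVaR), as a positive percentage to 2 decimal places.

5.23%

ES = −(0.114%) + 3.02% × 1.769 = 5.228%.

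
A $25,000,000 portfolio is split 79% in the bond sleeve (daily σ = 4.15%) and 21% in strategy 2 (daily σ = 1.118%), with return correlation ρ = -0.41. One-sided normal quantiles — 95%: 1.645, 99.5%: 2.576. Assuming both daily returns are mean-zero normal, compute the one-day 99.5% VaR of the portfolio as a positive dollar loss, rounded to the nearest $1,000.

σ_p² = 0.79²·4.15² + 0.21²·1.118² + 2·-0.41·0.79·0.21·4.15·1.118 = 10.1725 (%²).
σ_p = √10.1725 = 3.189%.
VaR = 2.576 × 3.189% = 8.215%; on $25,000,000 that is $2,053,750.

$2,054,000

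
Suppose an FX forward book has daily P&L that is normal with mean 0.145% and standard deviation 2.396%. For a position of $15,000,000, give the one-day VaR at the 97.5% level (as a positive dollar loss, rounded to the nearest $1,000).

At 97.5% one-sided, z = 1.960.
VaR = −μ + z·σ = −(0.145%) + 1.960 × 2.396% = 4.551%.
On $15,000,000: 0.04551 × $15,000,000 = $682,650.

$683,000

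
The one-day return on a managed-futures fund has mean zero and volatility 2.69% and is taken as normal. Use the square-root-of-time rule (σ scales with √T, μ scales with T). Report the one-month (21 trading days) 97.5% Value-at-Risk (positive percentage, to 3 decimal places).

At 97.5%, z = 1.960.
σ_{21d} = 2.69% × √21 = 12.327%.
VaR = 1.960 × 12.327% = 24.161%.

24.161%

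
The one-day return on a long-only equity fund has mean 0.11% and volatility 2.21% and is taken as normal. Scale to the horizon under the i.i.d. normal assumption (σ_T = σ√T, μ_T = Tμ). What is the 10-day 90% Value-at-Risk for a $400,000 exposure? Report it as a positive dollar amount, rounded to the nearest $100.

At 90%, z = 1.282.
σ_{10d} = 2.21% × √10 = 6.989%; μ_{10d} = 10 × 0.11% = 1.100%.
VaR = −(1.100%) + 1.282 × 6.989% = 7.860%.
On $400,000: 0.07860 × $400,000 = $31,440.

$31,400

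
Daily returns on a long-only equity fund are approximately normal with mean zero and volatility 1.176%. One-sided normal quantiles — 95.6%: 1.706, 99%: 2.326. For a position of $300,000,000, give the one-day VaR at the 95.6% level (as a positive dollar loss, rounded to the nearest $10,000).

$6,020,000

VaR = z·σ = 1.706 × 1.176% = 2.006%.
On $300,000,000: 0.02006 × $300,000,000 = $6,018,000.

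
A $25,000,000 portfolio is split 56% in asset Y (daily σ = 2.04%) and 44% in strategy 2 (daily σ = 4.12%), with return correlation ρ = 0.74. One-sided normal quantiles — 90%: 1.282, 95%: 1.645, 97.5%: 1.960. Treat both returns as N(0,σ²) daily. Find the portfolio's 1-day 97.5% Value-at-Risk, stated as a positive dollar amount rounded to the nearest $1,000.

σ_p² = 0.56²·2.04² + 0.44²·4.12² + 2·0.74·0.56·0.44·2.04·4.12 = 7.6563 (%²).
σ_p = √7.6563 = 2.767%.
VaR = 1.960 × 2.767% = 5.423%; on $25,000,000 that is $1,355,750.

$1,356,000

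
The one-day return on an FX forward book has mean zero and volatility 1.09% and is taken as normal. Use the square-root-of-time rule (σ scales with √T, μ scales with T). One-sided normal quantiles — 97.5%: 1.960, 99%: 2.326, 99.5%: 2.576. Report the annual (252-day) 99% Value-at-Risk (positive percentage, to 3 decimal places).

σ_{252d} = 1.09% × √252 = 17.303%.
VaR = 2.326 × 17.303% = 40.247%.

40.247%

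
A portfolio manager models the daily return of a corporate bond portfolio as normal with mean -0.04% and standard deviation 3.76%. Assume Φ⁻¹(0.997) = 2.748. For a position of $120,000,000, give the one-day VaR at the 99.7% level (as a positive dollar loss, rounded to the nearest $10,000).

$12,450,000

VaR = −μ + z·σ = −(-0.04%) + 2.748 × 3.76% = 10.372%.
On $120,000,000: 0.10372 × $120,000,000 = $12,446,400.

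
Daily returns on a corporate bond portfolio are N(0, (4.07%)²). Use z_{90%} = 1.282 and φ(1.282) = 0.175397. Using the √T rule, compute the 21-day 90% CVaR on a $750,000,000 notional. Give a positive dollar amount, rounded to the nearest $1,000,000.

$245,000,000

σ_{21d} = 4.07% × √21 = 18.651%.
ES multiplier = φ(z)/(1−α) = 0.175397/0.1 = 1.754.
ES = 18.651% × 1.754 = 32.714%; on $750,000,000: $245,355,000.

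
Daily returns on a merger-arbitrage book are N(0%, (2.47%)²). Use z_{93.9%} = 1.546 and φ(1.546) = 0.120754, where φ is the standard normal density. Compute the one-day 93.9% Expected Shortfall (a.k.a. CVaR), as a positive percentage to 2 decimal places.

4.89%

Tail multiplier: φ(z)/(1−α) = 0.120754 / 0.061 = 1.980.
ES = 2.47% × 1.980 = 4.891%.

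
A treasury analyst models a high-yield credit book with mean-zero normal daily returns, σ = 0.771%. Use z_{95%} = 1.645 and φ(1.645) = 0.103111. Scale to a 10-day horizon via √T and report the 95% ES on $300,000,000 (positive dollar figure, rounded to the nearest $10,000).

σ_{10d} = 0.771% × √10 = 2.438%.
ES multiplier = φ(z)/(1−α) = 0.103111/0.05 = 2.062.
ES = 2.438% × 2.062 = 5.027%; on $300,000,000: $15,081,000.

$15,080,000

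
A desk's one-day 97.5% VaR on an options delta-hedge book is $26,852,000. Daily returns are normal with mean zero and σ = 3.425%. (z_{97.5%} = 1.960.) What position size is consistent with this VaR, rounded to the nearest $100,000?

$400,000,000

VaR as a fraction of value: z·σ = 1.960 × 3.425% = 6.713%.
Position = $26,852,000 / 0.06713 = $400,000,000.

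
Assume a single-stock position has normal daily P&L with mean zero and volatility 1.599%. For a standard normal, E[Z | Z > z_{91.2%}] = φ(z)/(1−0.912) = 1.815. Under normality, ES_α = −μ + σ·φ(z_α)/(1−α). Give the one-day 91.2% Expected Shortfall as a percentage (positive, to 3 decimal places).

2.902%

ES = 1.599% × 1.815 = 2.902%.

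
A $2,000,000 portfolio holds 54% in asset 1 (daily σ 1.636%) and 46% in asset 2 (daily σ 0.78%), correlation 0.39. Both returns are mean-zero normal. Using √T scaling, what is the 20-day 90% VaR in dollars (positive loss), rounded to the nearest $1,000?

$123,000

σ_p = √(0.54²·1.636² + 0.46²·0.78² + 2·0.39·0.54·0.46·1.636·0.78) = 1.075%.
σ_{20d} = 1.075% × √20 = 4.808%.
z(90%) = 1.282.
VaR = 1.282 × 4.808% = 6.164%; on $2,000,000 that is $123,280.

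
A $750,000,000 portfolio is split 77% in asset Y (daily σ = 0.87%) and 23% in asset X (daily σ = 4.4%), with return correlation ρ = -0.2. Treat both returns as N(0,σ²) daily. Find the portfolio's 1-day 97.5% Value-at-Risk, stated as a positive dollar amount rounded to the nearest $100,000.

$16,100,000

σ_p² = 0.77²·0.87² + 0.23²·4.4² + 2·-0.2·0.77·0.23·0.87·4.4 = 1.2017 (%²).
σ_p = √1.2017 = 1.096%.
At 97.5%, z = 1.960.
VaR = 1.960 × 1.096% = 2.148%; on $750,000,000 that is $16,110,000.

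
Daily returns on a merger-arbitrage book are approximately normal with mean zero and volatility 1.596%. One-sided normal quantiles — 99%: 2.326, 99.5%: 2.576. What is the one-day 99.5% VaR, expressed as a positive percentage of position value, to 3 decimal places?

4.111%

VaR = z·σ = 2.576 × 1.596% = 4.111%.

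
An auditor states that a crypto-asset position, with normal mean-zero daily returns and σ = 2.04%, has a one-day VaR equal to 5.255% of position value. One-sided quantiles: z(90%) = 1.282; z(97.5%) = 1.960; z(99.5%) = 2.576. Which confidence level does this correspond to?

Implied z = VaR/σ = 5.255 / 2.04 = 2.576.
This matches z(99.5%) = 2.576.

99.5%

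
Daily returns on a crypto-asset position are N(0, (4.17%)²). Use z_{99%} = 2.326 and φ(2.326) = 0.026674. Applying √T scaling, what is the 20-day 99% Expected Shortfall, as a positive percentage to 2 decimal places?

49.74%

σ_{20d} = 4.17% × √20 = 18.649%.
ES multiplier = φ(z)/(1−α) = 0.026674/0.01 = 2.667.
ES = 18.649% × 2.667 = 49.737%.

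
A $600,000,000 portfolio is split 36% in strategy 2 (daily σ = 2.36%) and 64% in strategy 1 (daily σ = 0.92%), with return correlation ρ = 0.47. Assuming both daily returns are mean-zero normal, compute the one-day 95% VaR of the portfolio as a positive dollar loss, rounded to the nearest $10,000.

$12,240,000

σ_p² = 0.36²·2.36² + 0.64²·0.92² + 2·0.47·0.36·0.64·2.36·0.92 = 1.5387 (%²).
σ_p = √1.5387 = 1.240%.
At 95%, z = 1.645.
VaR = 1.645 × 1.240% = 2.040%; on $600,000,000 that is $12,240,000.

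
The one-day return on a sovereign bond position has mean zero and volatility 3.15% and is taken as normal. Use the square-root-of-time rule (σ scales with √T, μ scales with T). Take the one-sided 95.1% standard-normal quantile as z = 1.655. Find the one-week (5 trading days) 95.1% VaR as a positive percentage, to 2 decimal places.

11.66%

σ_{5d} = 3.15% × √5 = 7.044%.
VaR = 1.655 × 7.044% = 11.658%.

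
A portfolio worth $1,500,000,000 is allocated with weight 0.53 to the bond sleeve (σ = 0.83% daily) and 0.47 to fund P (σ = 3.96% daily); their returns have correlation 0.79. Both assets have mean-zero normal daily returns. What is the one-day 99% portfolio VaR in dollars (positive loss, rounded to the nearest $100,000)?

σ_p² = 0.53²·0.83² + 0.47²·3.96² + 2·0.79·0.53·0.47·0.83·3.96 = 4.9512 (%²).
σ_p = √4.9512 = 2.225%.
At 99%, z = 2.326.
VaR = 2.326 × 2.225% = 5.175%; on $1,500,000,000 that is $77,625,000.

$77,600,000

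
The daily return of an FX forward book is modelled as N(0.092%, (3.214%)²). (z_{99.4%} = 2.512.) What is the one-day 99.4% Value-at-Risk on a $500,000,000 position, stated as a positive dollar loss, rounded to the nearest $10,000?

VaR = −μ + z·σ = −(0.092%) + 2.512 × 3.214% = 7.982%.
On $500,000,000: 0.07982 × $500,000,000 = $39,910,000.

$39,910,000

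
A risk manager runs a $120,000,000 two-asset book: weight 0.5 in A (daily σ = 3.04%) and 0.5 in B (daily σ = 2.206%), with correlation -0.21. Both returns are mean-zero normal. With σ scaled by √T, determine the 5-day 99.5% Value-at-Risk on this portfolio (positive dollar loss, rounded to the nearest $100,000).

$11,600,000

σ_p = √(0.5²·3.04² + 0.5²·2.206² + 2·-0.21·0.5·0.5·3.04·2.206) = 1.680%.
σ_{5d} = 1.680% × √5 = 3.757%.
z(99.5%) = 2.576.
VaR = 2.576 × 3.757% = 9.678%; on $120,000,000 that is $11,613,600.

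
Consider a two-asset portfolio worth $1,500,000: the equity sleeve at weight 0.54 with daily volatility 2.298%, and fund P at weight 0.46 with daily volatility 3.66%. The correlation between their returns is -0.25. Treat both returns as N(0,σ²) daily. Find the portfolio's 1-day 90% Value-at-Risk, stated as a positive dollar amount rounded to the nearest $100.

σ_p² = 0.54²·2.298² + 0.46²·3.66² + 2·-0.25·0.54·0.46·2.298·3.66 = 3.3298 (%²).
σ_p = √3.3298 = 1.825%.
At 90%, z = 1.282.
VaR = 1.282 × 1.825% = 2.340%; on $1,500,000 that is $35,100.

$35,100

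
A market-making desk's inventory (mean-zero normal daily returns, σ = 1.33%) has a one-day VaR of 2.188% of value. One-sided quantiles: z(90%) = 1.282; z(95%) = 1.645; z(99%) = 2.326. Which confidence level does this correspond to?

95%

Implied z = VaR/σ = 2.188 / 1.33 = 1.645.
This matches z(95%) = 1.645.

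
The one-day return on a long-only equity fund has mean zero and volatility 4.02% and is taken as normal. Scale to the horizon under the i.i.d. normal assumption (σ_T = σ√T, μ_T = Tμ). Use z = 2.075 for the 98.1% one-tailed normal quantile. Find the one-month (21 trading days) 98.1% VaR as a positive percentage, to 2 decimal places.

σ_{21d} = 4.02% × √21 = 18.422%.
VaR = 2.075 × 18.422% = 38.226%.

38.23%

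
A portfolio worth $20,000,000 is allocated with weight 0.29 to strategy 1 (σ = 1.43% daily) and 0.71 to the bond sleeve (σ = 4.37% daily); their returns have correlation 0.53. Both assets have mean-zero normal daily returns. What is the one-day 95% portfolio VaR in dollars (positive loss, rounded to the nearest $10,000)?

σ_p² = 0.29²·1.43² + 0.71²·4.37² + 2·0.53·0.29·0.71·1.43·4.37 = 11.1626 (%²).
σ_p = √11.1626 = 3.341%.
At 95%, z = 1.645.
VaR = 1.645 × 3.341% = 5.496%; on $20,000,000 that is $1,099,200.

$1,100,000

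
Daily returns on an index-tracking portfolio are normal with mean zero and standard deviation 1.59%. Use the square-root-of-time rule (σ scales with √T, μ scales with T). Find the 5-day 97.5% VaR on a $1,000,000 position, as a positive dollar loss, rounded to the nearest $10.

At 97.5%, z = 1.960.
σ_{5d} = 1.59% × √5 = 3.555%.
VaR = 1.960 × 3.555% = 6.968%.
On $1,000,000: 0.06968 × $1,000,000 = $69,680.

$69,680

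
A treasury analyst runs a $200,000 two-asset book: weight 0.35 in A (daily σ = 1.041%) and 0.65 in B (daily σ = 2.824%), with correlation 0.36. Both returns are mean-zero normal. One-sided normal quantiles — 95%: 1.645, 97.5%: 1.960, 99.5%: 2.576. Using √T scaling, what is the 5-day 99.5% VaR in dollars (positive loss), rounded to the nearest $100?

$23,000

σ_p = √(0.35²·1.041² + 0.65²·2.824² + 2·0.36·0.35·0.65·1.041·2.824) = 1.996%.
σ_{5d} = 1.996% × √5 = 4.463%.
VaR = 2.576 × 4.463% = 11.497%; on $200,000 that is $22,994.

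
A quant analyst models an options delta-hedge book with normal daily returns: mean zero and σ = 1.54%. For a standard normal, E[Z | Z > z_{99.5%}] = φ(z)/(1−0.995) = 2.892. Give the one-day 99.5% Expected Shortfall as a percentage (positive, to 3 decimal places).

ES = 1.54% × 2.892 = 4.454%.

4.454%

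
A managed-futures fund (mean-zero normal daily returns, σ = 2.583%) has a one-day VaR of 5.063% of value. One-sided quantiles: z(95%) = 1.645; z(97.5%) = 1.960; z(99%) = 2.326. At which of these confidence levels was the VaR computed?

97.5%

Implied z = VaR/σ = 5.063 / 2.583 = 1.960.
This matches z(97.5%) = 1.960.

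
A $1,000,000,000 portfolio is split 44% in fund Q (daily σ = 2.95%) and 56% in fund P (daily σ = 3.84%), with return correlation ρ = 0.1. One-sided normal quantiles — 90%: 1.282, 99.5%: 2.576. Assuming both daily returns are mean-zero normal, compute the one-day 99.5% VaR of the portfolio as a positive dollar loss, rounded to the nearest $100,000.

σ_p² = 0.44²·2.95² + 0.56²·3.84² + 2·0.1·0.44·0.56·2.95·3.84 = 6.8673 (%²).
σ_p = √6.8673 = 2.621%.
VaR = 2.576 × 2.621% = 6.752%; on $1,000,000,000 that is $67,520,000.

$67,500,000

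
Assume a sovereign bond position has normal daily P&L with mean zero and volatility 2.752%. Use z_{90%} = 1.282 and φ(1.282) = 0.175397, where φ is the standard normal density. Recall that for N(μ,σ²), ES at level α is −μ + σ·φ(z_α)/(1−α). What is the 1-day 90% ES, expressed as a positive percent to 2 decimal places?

Tail multiplier: φ(z)/(1−α) = 0.175397 / 0.1 = 1.754.
ES = 2.752% × 1.754 = 4.827%.

4.83%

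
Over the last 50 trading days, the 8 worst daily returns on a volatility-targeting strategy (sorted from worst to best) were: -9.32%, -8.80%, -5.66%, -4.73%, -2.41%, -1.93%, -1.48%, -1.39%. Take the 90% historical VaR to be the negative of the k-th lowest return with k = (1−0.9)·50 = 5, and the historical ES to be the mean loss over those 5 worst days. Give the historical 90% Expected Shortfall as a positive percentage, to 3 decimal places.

6.184%

The 5 worst returns sum to -30.92%.
ES = −(-30.92%) / 5 = 6.184%.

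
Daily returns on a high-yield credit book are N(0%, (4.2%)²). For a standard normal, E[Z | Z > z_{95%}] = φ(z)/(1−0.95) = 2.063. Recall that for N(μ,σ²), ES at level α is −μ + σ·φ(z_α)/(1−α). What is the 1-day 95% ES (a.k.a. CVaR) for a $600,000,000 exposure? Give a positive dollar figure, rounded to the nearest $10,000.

$51,990,000

ES = 4.2% × 2.063 = 8.665%.
On $600,000,000: 0.08665 × $600,000,000 = $51,990,000.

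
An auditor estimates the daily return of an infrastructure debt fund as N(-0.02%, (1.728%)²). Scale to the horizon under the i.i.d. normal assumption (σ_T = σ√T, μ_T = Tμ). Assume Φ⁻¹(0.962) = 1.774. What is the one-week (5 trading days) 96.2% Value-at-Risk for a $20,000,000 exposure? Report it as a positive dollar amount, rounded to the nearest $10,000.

σ_{5d} = 1.728% × √5 = 3.864%; μ_{5d} = 5 × -0.02% = -0.100%.
VaR = −(-0.100%) + 1.774 × 3.864% = 6.955%.
On $20,000,000: 0.06955 × $20,000,000 = $1,391,000.

$1,390,000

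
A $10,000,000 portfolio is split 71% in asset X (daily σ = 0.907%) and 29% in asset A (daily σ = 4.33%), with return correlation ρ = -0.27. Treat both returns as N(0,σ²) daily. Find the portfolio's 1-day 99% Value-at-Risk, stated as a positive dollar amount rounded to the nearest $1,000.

$290,000

σ_p² = 0.71²·0.907² + 0.29²·4.33² + 2·-0.27·0.71·0.29·0.907·4.33 = 1.5548 (%²).
σ_p = √1.5548 = 1.247%.
At 99%, z = 2.326.
VaR = 2.326 × 1.247% = 2.901%; on $10,000,000 that is $290,100.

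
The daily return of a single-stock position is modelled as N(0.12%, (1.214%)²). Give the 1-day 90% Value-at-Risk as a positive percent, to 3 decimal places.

At 90% one-sided, z = 1.282.
VaR = −μ + z·σ = −(0.12%) + 1.282 × 1.214% = 1.436%.

1.436%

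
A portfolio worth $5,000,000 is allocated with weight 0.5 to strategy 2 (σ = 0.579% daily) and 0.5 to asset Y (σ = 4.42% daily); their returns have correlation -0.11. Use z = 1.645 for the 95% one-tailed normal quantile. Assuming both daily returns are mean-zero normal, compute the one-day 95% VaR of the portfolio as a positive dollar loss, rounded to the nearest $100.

$180,700

σ_p² = 0.5²·0.579² + 0.5²·4.42² + 2·-0.11·0.5·0.5·0.579·4.42 = 4.8272 (%²).
σ_p = √4.8272 = 2.197%.
VaR = 1.645 × 2.197% = 3.614%; on $5,000,000 that is $180,700.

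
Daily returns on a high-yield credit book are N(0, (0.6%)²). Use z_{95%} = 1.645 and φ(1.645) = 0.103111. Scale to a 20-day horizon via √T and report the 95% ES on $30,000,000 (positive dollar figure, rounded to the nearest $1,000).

σ_{20d} = 0.6% × √20 = 2.683%.
ES multiplier = φ(z)/(1−α) = 0.103111/0.05 = 2.062.
ES = 2.683% × 2.062 = 5.532%; on $30,000,000: $1,659,600.

$1,660,000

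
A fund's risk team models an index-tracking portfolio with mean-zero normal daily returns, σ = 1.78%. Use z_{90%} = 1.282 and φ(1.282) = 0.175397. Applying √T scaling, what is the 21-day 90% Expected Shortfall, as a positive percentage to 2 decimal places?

σ_{21d} = 1.78% × √21 = 8.157%.
ES multiplier = φ(z)/(1−α) = 0.175397/0.1 = 1.754.
ES = 8.157% × 1.754 = 14.307%.

14.31%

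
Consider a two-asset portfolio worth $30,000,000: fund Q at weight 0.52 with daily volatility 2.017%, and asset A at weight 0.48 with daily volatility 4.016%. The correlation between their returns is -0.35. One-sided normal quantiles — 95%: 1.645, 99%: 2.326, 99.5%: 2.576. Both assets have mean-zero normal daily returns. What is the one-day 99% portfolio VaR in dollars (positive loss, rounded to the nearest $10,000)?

σ_p² = 0.52²·2.017² + 0.48²·4.016² + 2·-0.35·0.52·0.48·2.017·4.016 = 3.4007 (%²).
σ_p = √3.4007 = 1.844%.
VaR = 2.326 × 1.844% = 4.289%; on $30,000,000 that is $1,286,700.

$1,290,000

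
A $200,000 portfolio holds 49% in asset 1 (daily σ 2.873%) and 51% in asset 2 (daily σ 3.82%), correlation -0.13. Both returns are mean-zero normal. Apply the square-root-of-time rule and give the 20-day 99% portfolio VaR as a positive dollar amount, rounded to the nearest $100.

σ_p = √(0.49²·2.873² + 0.51²·3.82² + 2·-0.13·0.49·0.51·2.873·3.82) = 2.250%.
σ_{20d} = 2.250% × √20 = 10.062%.
z(99%) = 2.326.
VaR = 2.326 × 10.062% = 23.404%; on $200,000 that is $46,808.

$46,800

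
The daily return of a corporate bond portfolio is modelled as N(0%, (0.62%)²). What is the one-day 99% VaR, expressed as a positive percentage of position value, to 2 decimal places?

1.44%

At 99% one-sided, z = 2.326.
VaR = z·σ = 2.326 × 0.62% = 1.442%.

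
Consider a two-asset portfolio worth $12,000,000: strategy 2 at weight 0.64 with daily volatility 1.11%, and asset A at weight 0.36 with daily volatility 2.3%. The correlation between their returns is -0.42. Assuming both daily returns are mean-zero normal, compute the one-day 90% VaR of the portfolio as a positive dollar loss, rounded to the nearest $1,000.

σ_p² = 0.64²·1.11² + 0.36²·2.3² + 2·-0.42·0.64·0.36·1.11·2.3 = 0.6962 (%²).
σ_p = √0.6962 = 0.834%.
At 90%, z = 1.282.
VaR = 1.282 × 0.834% = 1.069%; on $12,000,000 that is $128,280.

$128,000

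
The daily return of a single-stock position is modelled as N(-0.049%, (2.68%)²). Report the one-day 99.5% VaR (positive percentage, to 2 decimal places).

At 99.5% one-sided, z = 2.576.
VaR = −μ + z·σ = −(-0.049%) + 2.576 × 2.68% = 6.953%.

6.95%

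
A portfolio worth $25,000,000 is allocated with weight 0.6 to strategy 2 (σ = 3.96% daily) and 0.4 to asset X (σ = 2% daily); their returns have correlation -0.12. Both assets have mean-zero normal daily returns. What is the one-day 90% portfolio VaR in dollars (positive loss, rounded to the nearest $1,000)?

$774,000

σ_p² = 0.6²·3.96² + 0.4²·2² + 2·-0.12·0.6·0.4·3.96·2 = 5.8292 (%²).
σ_p = √5.8292 = 2.414%.
At 90%, z = 1.282.
VaR = 1.282 × 2.414% = 3.095%; on $25,000,000 that is $773,750.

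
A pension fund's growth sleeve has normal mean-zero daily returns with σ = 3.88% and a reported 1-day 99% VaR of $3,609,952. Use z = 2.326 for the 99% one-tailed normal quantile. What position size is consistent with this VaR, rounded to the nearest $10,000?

VaR as a fraction of value: z·σ = 2.326 × 3.88% = 9.02488%.
Position = $3,609,952 / 0.0902488 = $40,000,000.

$40,000,000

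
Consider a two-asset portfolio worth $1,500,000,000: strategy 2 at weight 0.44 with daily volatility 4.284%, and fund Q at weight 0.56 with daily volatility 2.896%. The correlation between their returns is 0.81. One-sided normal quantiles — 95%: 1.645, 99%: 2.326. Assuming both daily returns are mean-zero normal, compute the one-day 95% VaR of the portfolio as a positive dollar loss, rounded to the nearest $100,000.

$82,300,000

σ_p² = 0.44²·4.284² + 0.56²·2.896² + 2·0.81·0.44·0.56·4.284·2.896 = 11.1354 (%²).
σ_p = √11.1354 = 3.337%.
VaR = 1.645 × 3.337% = 5.489%; on $1,500,000,000 that is $82,335,000.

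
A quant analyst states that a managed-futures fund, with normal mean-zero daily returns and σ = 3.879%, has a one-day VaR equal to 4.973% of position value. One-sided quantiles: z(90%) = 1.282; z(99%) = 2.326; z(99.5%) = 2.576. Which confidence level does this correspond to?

Implied z = VaR/σ = 4.973 / 3.879 = 1.282.
This matches z(90%) = 1.282.

90%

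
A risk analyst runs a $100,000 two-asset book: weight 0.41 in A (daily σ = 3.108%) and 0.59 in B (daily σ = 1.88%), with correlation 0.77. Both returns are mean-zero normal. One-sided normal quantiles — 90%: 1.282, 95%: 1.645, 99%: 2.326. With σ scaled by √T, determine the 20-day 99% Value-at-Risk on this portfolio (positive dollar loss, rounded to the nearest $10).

$23,330

σ_p = √(0.41²·3.108² + 0.59²·1.88² + 2·0.77·0.41·0.59·3.108·1.88) = 2.243%.
σ_{20d} = 2.243% × √20 = 10.031%.
VaR = 2.326 × 10.031% = 23.332%; on $100,000 that is $23,332.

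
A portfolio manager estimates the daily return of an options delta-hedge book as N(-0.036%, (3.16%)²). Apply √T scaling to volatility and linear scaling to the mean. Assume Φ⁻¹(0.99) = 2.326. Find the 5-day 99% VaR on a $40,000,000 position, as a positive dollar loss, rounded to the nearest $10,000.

σ_{5d} = 3.16% × √5 = 7.066%; μ_{5d} = 5 × -0.036% = -0.180%.
VaR = −(-0.180%) + 2.326 × 7.066% = 16.616%.
On $40,000,000: 0.16616 × $40,000,000 = $6,646,400.

$6,650,000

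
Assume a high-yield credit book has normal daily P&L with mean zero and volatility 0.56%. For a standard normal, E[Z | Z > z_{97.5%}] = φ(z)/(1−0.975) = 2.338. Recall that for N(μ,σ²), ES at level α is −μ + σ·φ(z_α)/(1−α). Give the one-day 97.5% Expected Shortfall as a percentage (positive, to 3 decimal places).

ES = 0.56% × 2.338 = 1.309%.

1.309%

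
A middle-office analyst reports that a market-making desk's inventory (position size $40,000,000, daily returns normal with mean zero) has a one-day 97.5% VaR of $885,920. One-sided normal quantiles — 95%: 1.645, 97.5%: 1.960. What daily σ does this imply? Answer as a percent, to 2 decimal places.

VaR as a fraction: $885,920 / $40,000,000 = 2.215%.
σ = VaR / z = 2.215% / 1.960 = 1.130%.

1.13%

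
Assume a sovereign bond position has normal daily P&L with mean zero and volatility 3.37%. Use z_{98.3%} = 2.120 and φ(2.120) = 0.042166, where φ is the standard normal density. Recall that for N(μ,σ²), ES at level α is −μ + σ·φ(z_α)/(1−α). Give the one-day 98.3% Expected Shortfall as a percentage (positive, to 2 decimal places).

Tail multiplier: φ(z)/(1−α) = 0.042166 / 0.017 = 2.480.
ES = 3.37% × 2.480 = 8.358%.

8.36%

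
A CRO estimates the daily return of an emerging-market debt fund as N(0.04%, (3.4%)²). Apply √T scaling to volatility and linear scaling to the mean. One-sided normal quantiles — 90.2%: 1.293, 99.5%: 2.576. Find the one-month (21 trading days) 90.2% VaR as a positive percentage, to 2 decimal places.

19.31%

σ_{21d} = 3.4% × √21 = 15.581%; μ_{21d} = 21 × 0.04% = 0.840%.
VaR = −(0.840%) + 1.293 × 15.581% = 19.306%.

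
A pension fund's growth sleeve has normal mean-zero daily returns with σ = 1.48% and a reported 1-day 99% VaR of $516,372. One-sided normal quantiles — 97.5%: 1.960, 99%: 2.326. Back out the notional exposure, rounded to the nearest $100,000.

$15,000,000

VaR as a fraction of value: z·σ = 2.326 × 1.48% = 3.44248%.
Position = $516,372 / 0.0344248 = $15,000,000.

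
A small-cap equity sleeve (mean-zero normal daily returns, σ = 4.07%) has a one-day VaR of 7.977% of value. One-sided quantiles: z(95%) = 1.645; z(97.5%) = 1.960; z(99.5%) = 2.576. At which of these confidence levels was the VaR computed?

97.5%

Implied z = VaR/σ = 7.977 / 4.07 = 1.960.
This matches z(97.5%) = 1.960.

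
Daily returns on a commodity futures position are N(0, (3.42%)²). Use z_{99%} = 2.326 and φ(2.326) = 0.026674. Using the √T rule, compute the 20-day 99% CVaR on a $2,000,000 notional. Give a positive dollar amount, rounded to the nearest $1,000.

$816,000

σ_{20d} = 3.42% × √20 = 15.295%.
ES multiplier = φ(z)/(1−α) = 0.026674/0.01 = 2.667.
ES = 15.295% × 2.667 = 40.792%; on $2,000,000: $815,840.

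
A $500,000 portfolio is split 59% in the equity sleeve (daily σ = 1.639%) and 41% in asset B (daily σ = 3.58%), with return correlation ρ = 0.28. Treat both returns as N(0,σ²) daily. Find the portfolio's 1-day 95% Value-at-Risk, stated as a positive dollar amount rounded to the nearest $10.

$16,210

σ_p² = 0.59²·1.639² + 0.41²·3.58² + 2·0.28·0.59·0.41·1.639·3.58 = 3.8844 (%²).
σ_p = √3.8844 = 1.971%.
At 95%, z = 1.645.
VaR = 1.645 × 1.971% = 3.242%; on $500,000 that is $16,210.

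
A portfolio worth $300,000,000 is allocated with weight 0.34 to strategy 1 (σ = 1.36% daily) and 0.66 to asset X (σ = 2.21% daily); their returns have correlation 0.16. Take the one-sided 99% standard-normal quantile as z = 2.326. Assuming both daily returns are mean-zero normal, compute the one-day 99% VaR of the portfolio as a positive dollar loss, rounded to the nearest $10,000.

$11,160,000

σ_p² = 0.34²·1.36² + 0.66²·2.21² + 2·0.16·0.34·0.66·1.36·2.21 = 2.5572 (%²).
σ_p = √2.5572 = 1.599%.
VaR = 2.326 × 1.599% = 3.719%; on $300,000,000 that is $11,157,000.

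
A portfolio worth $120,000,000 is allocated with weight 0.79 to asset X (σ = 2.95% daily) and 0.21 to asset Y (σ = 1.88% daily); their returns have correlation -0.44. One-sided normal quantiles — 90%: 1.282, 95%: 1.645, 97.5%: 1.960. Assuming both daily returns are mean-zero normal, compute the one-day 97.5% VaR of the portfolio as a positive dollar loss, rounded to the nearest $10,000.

σ_p² = 0.79²·2.95² + 0.21²·1.88² + 2·-0.44·0.79·0.21·2.95·1.88 = 4.7774 (%²).
σ_p = √4.7774 = 2.186%.
VaR = 1.960 × 2.186% = 4.285%; on $120,000,000 that is $5,142,000.

$5,140,000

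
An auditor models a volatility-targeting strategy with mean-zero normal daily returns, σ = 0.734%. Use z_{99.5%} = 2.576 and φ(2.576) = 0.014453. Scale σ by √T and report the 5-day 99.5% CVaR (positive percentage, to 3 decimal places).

4.744%

σ_{5d} = 0.734% × √5 = 1.641%.
ES multiplier = φ(z)/(1−α) = 0.014453/0.005 = 2.891.
ES = 1.641% × 2.891 = 4.744%.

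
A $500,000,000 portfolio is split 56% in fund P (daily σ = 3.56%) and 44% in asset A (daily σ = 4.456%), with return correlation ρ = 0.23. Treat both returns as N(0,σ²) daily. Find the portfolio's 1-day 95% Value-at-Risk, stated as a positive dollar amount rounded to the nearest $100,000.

$25,500,000

σ_p² = 0.56²·3.56² + 0.44²·4.456² + 2·0.23·0.56·0.44·3.56·4.456 = 9.6166 (%²).
σ_p = √9.6166 = 3.101%.
At 95%, z = 1.645.
VaR = 1.645 × 3.101% = 5.101%; on $500,000,000 that is $25,505,000.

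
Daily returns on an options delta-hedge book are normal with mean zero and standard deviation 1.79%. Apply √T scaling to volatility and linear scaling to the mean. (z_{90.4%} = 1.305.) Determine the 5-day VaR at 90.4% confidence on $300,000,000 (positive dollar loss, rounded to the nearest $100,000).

$15,700,000

σ_{5d} = 1.79% × √5 = 4.003%.
VaR = 1.305 × 4.003% = 5.224%.
On $300,000,000: 0.05224 × $300,000,000 = $15,672,000.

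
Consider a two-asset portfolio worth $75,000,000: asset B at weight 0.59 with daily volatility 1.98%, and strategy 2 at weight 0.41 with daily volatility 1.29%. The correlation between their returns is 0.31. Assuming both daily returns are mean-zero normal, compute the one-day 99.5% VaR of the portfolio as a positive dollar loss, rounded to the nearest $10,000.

σ_p² = 0.59²·1.98² + 0.41²·1.29² + 2·0.31·0.59·0.41·1.98·1.29 = 2.0275 (%²).
σ_p = √2.0275 = 1.424%.
At 99.5%, z = 2.576.
VaR = 2.576 × 1.424% = 3.668%; on $75,000,000 that is $2,751,000.

$2,750,000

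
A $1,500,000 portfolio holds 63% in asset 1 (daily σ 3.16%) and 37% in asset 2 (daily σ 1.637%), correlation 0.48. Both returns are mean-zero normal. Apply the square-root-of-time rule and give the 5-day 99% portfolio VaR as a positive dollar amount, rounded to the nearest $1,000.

σ_p = √(0.63²·3.16² + 0.37²·1.637² + 2·0.48·0.63·0.37·3.16·1.637) = 2.343%.
σ_{5d} = 2.343% × √5 = 5.239%.
z(99%) = 2.326.
VaR = 2.326 × 5.239% = 12.186%; on $1,500,000 that is $182,790.

$183,000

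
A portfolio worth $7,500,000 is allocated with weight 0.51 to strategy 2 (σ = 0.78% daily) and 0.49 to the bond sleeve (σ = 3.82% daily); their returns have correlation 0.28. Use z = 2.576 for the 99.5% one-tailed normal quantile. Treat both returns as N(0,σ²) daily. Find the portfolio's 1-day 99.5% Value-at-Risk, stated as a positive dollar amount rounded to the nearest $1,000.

σ_p² = 0.51²·0.78² + 0.49²·3.82² + 2·0.28·0.51·0.49·0.78·3.82 = 4.0789 (%²).
σ_p = √4.0789 = 2.020%.
VaR = 2.576 × 2.020% = 5.204%; on $7,500,000 that is $390,300.

$390,000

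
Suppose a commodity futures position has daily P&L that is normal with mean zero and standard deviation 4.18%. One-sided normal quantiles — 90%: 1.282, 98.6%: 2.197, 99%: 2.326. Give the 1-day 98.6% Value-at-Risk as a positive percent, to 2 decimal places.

VaR = z·σ = 2.197 × 4.18% = 9.183%.

9.18%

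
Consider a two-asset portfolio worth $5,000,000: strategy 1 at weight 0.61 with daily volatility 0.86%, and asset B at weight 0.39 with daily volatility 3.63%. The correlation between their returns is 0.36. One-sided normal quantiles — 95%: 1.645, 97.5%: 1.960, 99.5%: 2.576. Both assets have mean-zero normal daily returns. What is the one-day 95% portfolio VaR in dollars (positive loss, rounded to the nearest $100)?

$138,000

σ_p² = 0.61²·0.86² + 0.39²·3.63² + 2·0.36·0.61·0.39·0.86·3.63 = 2.8141 (%²).
σ_p = √2.8141 = 1.678%.
VaR = 1.645 × 1.678% = 2.760%; on $5,000,000 that is $138,000.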